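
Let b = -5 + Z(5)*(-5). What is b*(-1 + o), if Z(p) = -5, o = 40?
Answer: 780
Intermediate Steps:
b = 20 (b = -5 - 5*(-5) = -5 + 25 = 20)
b*(-1 + o) = 20*(-1 + 40) = 20*39 = 780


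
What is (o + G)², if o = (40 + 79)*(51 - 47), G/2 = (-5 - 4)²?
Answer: 407044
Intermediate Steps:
G = 162 (G = 2*(-5 - 4)² = 2*(-9)² = 2*81 = 162)
o = 476 (o = 119*4 = 476)
(o + G)² = (476 + 162)² = 638² = 407044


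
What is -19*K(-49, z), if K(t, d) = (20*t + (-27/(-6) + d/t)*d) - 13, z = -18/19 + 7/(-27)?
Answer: 25750832615/1357398 ≈ 18971.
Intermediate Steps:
z = -619/513 (z = -18*1/19 + 7*(-1/27) = -18/19 - 7/27 = -619/513 ≈ -1.2066)
K(t, d) = -13 + 20*t + d*(9/2 + d/t) (K(t, d) = (20*t + (-27*(-1/6) + d/t)*d) - 13 = (20*t + (9/2 + d/t)*d) - 13 = (20*t + d*(9/2 + d/t)) - 13 = -13 + 20*t + d*(9/2 + d/t))
-19*K(-49, z) = -19*(-13 + 20*(-49) + (9/2)*(-619/513) + (-619/513)**2/(-49)) = -19*(-13 - 980 - 619/114 + (383161/263169)*(-1/49)) = -19*(-13 - 980 - 619/114 - 383161/12895281) = -19*(-25750832615/25790562) = 25750832615/1357398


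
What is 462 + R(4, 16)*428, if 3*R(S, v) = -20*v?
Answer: -135574/3 ≈ -45191.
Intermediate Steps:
R(S, v) = -20*v/3 (R(S, v) = (-20*v)/3 = -20*v/3)
462 + R(4, 16)*428 = 462 - 20/3*16*428 = 462 - 320/3*428 = 462 - 136960/3 = -135574/3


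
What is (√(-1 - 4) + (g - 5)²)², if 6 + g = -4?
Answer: (225 + I*√5)² ≈ 50620.0 + 1006.0*I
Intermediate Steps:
g = -10 (g = -6 - 4 = -10)
(√(-1 - 4) + (g - 5)²)² = (√(-1 - 4) + (-10 - 5)²)² = (√(-5) + (-15)²)² = (I*√5 + 225)² = (225 + I*√5)²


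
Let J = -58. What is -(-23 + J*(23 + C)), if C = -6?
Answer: 1009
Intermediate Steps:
-(-23 + J*(23 + C)) = -(-23 - 58*(23 - 6)) = -(-23 - 58*17) = -(-23 - 986) = -1*(-1009) = 1009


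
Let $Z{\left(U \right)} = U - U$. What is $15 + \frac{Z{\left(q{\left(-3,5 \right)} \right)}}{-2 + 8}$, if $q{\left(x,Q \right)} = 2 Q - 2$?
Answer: $15$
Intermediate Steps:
$q{\left(x,Q \right)} = -2 + 2 Q$
$Z{\left(U \right)} = 0$
$15 + \frac{Z{\left(q{\left(-3,5 \right)} \right)}}{-2 + 8} = 15 + \frac{1}{-2 + 8} \cdot 0 = 15 + \frac{1}{6} \cdot 0 = 15 + 0 = 15$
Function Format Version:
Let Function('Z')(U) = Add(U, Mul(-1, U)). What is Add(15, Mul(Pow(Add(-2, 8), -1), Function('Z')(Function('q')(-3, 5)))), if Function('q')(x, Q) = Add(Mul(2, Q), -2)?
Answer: 15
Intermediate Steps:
Function('q')(x, Q) = Add(-2, Mul(2, Q))
Function('Z')(U) = 0
Add(15, Mul(Pow(Add(-2, 8), -1), Function('Z')(Function('q')(-3, 5)))) = Add(15, Mul(Pow(Add(-2, 8), -1), 0)) = Add(15, Mul(Pow(6, -1), 0)) = Add(15, Mul(Rational(1, 6), 0)) = Add(15, 0) = 15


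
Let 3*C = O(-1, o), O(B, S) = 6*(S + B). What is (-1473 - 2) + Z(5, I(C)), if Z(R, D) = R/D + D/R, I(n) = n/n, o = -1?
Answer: -7349/5 ≈ -1469.8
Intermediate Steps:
O(B, S) = 6*B + 6*S (O(B, S) = 6*(B + S) = 6*B + 6*S)
C = -4 (C = (6*(-1) + 6*(-1))/3 = (-6 - 6)/3 = (⅓)*(-12) = -4)
I(n) = 1
Z(R, D) = D/R + R/D
(-1473 - 2) + Z(5, I(C)) = (-1473 - 2) + (1/5 + 5/1) = -1475 + (1*(⅕) + 5*1) = -1475 + (⅕ + 5) = -1475 + 26/5 = -7349/5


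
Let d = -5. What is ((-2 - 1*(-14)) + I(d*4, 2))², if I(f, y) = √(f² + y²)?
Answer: 548 + 48*√101 ≈ 1030.4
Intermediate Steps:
((-2 - 1*(-14)) + I(d*4, 2))² = ((-2 - 1*(-14)) + √((-5*4)² + 2²))² = ((-2 + 14) + √((-20)² + 4))² = (12 + √(400 + 4))² = (12 + √404)² = (12 + 2*√101)²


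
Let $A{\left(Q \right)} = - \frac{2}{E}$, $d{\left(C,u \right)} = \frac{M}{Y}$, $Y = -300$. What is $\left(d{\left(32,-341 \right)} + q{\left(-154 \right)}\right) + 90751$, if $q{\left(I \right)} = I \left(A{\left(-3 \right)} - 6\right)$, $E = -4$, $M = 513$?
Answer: $\frac{9159629}{100} \approx 91596.0$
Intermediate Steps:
$d{\left(C,u \right)} = - \frac{171}{100}$ ($d{\left(C,u \right)} = \frac{513}{-300} = 513 \left(- \frac{1}{300}\right) = - \frac{171}{100}$)
$A{\left(Q \right)} = \frac{1}{2}$ ($A{\left(Q \right)} = - \frac{2}{-4} = \left(-2\right) \left(- \frac{1}{4}\right) = \frac{1}{2}$)
$q{\left(I \right)} = - \frac{11 I}{2}$ ($q{\left(I \right)} = I \left(\frac{1}{2} - 6\right) = I \left(- \frac{11}{2}\right) = - \frac{11 I}{2}$)
$\left(d{\left(32,-341 \right)} + q{\left(-154 \right)}\right) + 90751 = \left(- \frac{171}{100} - -847\right) + 90751 = \left(- \frac{171}{100} + 847\right) + 90751 = \frac{84529}{100} + 90751 = \frac{9159629}{100}$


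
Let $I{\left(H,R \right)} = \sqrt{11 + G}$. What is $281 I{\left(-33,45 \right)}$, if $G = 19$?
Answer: $281 \sqrt{30} \approx 1539.1$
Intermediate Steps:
$I{\left(H,R \right)} = \sqrt{30}$ ($I{\left(H,R \right)} = \sqrt{11 + 19} = \sqrt{30}$)
$281 I{\left(-33,45 \right)} = 281 \sqrt{30}$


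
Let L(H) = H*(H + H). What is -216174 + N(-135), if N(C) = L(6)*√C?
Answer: -216174 + 216*I*√15 ≈ -2.1617e+5 + 836.56*I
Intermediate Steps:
L(H) = 2*H² (L(H) = H*(2*H) = 2*H²)
N(C) = 72*√C (N(C) = (2*6²)*√C = (2*36)*√C = 72*√C)
-216174 + N(-135) = -216174 + 72*√(-135) = -216174 + 72*(3*I*√15) = -216174 + 216*I*√15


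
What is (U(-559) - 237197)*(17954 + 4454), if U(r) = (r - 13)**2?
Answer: 2016428696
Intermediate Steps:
U(r) = (-13 + r)**2
(U(-559) - 237197)*(17954 + 4454) = ((-13 - 559)**2 - 237197)*(17954 + 4454) = ((-572)**2 - 237197)*22408 = (327184 - 237197)*22408 = 89987*22408 = 2016428696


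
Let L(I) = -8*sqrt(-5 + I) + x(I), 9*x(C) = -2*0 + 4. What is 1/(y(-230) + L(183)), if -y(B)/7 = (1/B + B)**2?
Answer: -83939421747174300/31083903147342309882769 + 1813369680000*sqrt(178)/31083903147342309882769 ≈ -2.6996e-6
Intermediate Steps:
x(C) = 4/9 (x(C) = (-2*0 + 4)/9 = (0 + 4)/9 = (1/9)*4 = 4/9)
L(I) = 4/9 - 8*sqrt(-5 + I) (L(I) = -8*sqrt(-5 + I) + 4/9 = 4/9 - 8*sqrt(-5 + I))
y(B) = -7*(B + 1/B)**2 (y(B) = -7*(1/B + B)**2 = -7*(B + 1/B)**2)
1/(y(-230) + L(183)) = 1/(-7*(1 + (-230)**2)**2/(-230)**2 + (4/9 - 8*sqrt(-5 + 183))) = 1/(-7*1/52900*(1 + 52900)**2 + (4/9 - 8*sqrt(178))) = 1/(-7*1/52900*52901**2 + (4/9 - 8*sqrt(178))) = 1/(-7*1/52900*2798515801 + (4/9 - 8*sqrt(178))) = 1/(-19589610607/52900 + (4/9 - 8*sqrt(178))) = 1/(-176306283863/476100 - 8*sqrt(178))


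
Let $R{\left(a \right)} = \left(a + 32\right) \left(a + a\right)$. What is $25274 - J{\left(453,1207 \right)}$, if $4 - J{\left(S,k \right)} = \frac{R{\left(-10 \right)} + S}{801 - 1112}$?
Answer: $\frac{7858957}{311} \approx 25270.0$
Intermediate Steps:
$R{\left(a \right)} = 2 a \left(32 + a\right)$ ($R{\left(a \right)} = \left(32 + a\right) 2 a = 2 a \left(32 + a\right)$)
$J{\left(S,k \right)} = \frac{804}{311} + \frac{S}{311}$ ($J{\left(S,k \right)} = 4 - \frac{2 \left(-10\right) \left(32 - 10\right) + S}{801 - 1112} = 4 - \frac{2 \left(-10\right) 22 + S}{-311} = 4 - \left(-440 + S\right) \left(- \frac{1}{311}\right) = 4 - \left(\frac{440}{311} - \frac{S}{311}\right) = 4 + \left(- \frac{440}{311} + \frac{S}{311}\right) = \frac{804}{311} + \frac{S}{311}$)
$25274 - J{\left(453,1207 \right)} = 25274 - \left(\frac{804}{311} + \frac{1}{311} \cdot 453\right) = 25274 - \left(\frac{804}{311} + \frac{453}{311}\right) = 25274 - \frac{1257}{311} = \frac{7858957}{311}$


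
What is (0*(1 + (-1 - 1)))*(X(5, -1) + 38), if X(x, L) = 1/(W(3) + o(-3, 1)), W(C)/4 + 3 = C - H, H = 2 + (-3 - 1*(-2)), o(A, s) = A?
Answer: 0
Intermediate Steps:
H = 1 (H = 2 + (-3 + 2) = 2 - 1 = 1)
W(C) = -16 + 4*C (W(C) = -12 + 4*(C - 1*1) = -12 + 4*(C - 1) = -12 + 4*(-1 + C) = -12 + (-4 + 4*C) = -16 + 4*C)
X(x, L) = -⅐ (X(x, L) = 1/((-16 + 4*3) - 3) = 1/((-16 + 12) - 3) = 1/(-4 - 3) = 1/(-7) = -⅐)
(0*(1 + (-1 - 1)))*(X(5, -1) + 38) = (0*(1 + (-1 - 1)))*(-⅐ + 38) = (0*(1 - 2))*(265/7) = (0*(-1))*(265/7) = 0*(265/7) = 0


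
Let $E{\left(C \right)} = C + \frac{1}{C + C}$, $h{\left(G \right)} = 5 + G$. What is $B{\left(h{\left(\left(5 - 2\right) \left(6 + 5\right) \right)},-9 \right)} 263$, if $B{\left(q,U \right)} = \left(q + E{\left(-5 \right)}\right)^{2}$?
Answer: $\frac{28467383}{100} \approx 2.8467 \cdot 10^{5}$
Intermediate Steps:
$E{\left(C \right)} = C + \frac{1}{2 C}$
$B{\left(q,U \right)} = \left(- \frac{51}{10} + q\right)^{2}$ ($B{\left(q,U \right)} = \left(q - \left(5 - \frac{1}{2 \left(-5\right)}\right)\right)^{2} = \left(q + \left(-5 + \frac{1}{2} \left(- \frac{1}{5}\right)\right)\right)^{2} = \left(q - \frac{51}{10}\right)^{2} = \left(- \frac{51}{10} + q\right)^{2}$)
$B{\left(h{\left(\left(5 - 2\right) \left(6 + 5\right) \right)},-9 \right)} 263 = \frac{\left(51 - 10 \left(5 + \left(5 - 2\right) \left(6 + 5\right)\right)\right)^{2}}{100} \cdot 263 = \frac{\left(51 - 10 \left(5 + 3 \cdot 11\right)\right)^{2}}{100} \cdot 263 = \frac{\left(51 - 10 \left(5 + 33\right)\right)^{2}}{100} \cdot 263 = \frac{\left(51 - 380\right)^{2}}{100} \cdot 263 = \frac{\left(-329\right)^{2}}{100} \cdot 263 = \frac{1}{100} \cdot 108241 \cdot 263 = \frac{108241}{100} \cdot 263 = \frac{28467383}{100}$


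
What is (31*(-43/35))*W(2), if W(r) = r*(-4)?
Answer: 10664/35 ≈ 304.69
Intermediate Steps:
W(r) = -4*r
(31*(-43/35))*W(2) = (31*(-43/35))*(-4*2) = (31*(-43*1/35))*(-8) = (31*(-43/35))*(-8) = -1333/35*(-8) = 10664/35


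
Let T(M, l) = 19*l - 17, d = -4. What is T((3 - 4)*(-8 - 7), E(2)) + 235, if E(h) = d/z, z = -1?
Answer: 294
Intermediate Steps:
E(h) = 4 (E(h) = -4/(-1) = -4*(-1) = 4)
T(M, l) = -17 + 19*l
T((3 - 4)*(-8 - 7), E(2)) + 235 = (-17 + 19*4) + 235 = (-17 + 76) + 235 = 59 + 235 = 294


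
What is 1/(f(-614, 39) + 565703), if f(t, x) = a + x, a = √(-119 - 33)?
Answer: 282871/160032005358 - I*√38/160032005358 ≈ 1.7676e-6 - 3.852e-11*I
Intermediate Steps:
a = 2*I*√38 (a = √(-152) = 2*I*√38 ≈ 12.329*I)
f(t, x) = x + 2*I*√38 (f(t, x) = 2*I*√38 + x = x + 2*I*√38)
1/(f(-614, 39) + 565703) = 1/((39 + 2*I*√38) + 565703) = 1/(565742 + 2*I*√38)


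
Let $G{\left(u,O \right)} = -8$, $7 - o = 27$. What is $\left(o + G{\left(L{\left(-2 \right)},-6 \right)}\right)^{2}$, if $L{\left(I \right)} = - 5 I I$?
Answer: $784$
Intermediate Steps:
$o = -20$ ($o = 7 - 27 = -20$)
$L{\left(I \right)} = - 5 I^{2}$
$\left(o + G{\left(L{\left(-2 \right)},-6 \right)}\right)^{2} = \left(-20 - 8\right)^{2} = \left(-28\right)^{2} = 784$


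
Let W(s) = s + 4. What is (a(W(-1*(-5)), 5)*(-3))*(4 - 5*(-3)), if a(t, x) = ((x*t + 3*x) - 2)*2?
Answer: -6612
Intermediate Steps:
W(s) = 4 + s
a(t, x) = -4 + 6*x + 2*t*x (a(t, x) = ((t*x + 3*x) - 2)*2 = ((3*x + t*x) - 2)*2 = (-2 + 3*x + t*x)*2 = -4 + 6*x + 2*t*x)
(a(W(-1*(-5)), 5)*(-3))*(4 - 5*(-3)) = ((-4 + 6*5 + 2*(4 - 1*(-5))*5)*(-3))*(4 - 5*(-3)) = ((-4 + 30 + 2*(4 + 5)*5)*(-3))*(4 + 15) = ((-4 + 30 + 2*9*5)*(-3))*19 = ((-4 + 30 + 90)*(-3))*19 = (116*(-3))*19 = -348*19 = -6612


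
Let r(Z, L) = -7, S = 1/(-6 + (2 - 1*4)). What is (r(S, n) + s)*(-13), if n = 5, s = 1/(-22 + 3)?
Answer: 1742/19 ≈ 91.684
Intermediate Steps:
S = -⅛ (S = 1/(-6 + (2 - 4)) = 1/(-6 - 2) = 1/(-8) = -⅛ ≈ -0.12500)
s = -1/19 (s = 1/(-19) = -1/19 ≈ -0.052632)
(r(S, n) + s)*(-13) = (-7 - 1/19)*(-13) = -134/19*(-13) = 1742/19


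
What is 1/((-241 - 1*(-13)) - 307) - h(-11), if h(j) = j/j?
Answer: -536/535 ≈ -1.0019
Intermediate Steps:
h(j) = 1
1/((-241 - 1*(-13)) - 307) - h(-11) = 1/((-241 - 1*(-13)) - 307) - 1*1 = 1/((-241 + 13) - 307) - 1 = 1/(-228 - 307) - 1 = 1/(-535) - 1 = -1/535 - 1 = -536/535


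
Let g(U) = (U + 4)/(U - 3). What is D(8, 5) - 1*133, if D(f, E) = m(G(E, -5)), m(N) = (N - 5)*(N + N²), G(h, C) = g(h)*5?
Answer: 72961/8 ≈ 9120.1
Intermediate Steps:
g(U) = (4 + U)/(-3 + U)
G(h, C) = 5*(4 + h)/(-3 + h) (G(h, C) = ((4 + h)/(-3 + h))*5 = 5*(4 + h)/(-3 + h))
m(N) = (-5 + N)*(N + N²)
D(f, E) = 5*(4 + E)*(-5 - 20*(4 + E)/(-3 + E) + 25*(4 + E)²/(-3 + E)²)/(-3 + E) (D(f, E) = (5*(4 + E)/(-3 + E))*(-5 + (5*(4 + E)/(-3 + E))² - 20*(4 + E)/(-3 + E)) = (5*(4 + E)/(-3 + E))*(-5 + 25*(4 + E)²/(-3 + E)² - 20*(4 + E)/(-3 + E)) = (5*(4 + E)/(-3 + E))*(-5 - 20*(4 + E)/(-3 + E) + 25*(4 + E)²/(-3 + E)²) = 5*(4 + E)*(-5 - 20*(4 + E)/(-3 + E) + 25*(4 + E)²/(-3 + E)²)/(-3 + E))
D(8, 5) - 1*133 = 175*(68 + 6*5² + 41*5)/(-27 + 5³ - 9*5² + 27*5) - 1*133 = 175*(68 + 6*25 + 205)/(-27 + 125 - 9*25 + 135) - 133 = 175*(68 + 150 + 205)/(-27 + 125 - 225 + 135) - 133 = 175*423/8 - 133 = 175*(⅛)*423 - 133 = 74025/8 - 133 = 72961/8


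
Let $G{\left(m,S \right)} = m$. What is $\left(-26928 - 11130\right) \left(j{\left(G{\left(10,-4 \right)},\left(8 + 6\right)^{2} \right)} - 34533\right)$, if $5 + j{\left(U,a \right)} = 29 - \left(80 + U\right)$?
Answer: $1316768742$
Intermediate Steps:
$j{\left(U,a \right)} = -56 - U$ ($j{\left(U,a \right)} = -5 + \left(29 - \left(80 + U\right)\right) = -5 - \left(51 + U\right) = -56 - U$)
$\left(-26928 - 11130\right) \left(j{\left(G{\left(10,-4 \right)},\left(8 + 6\right)^{2} \right)} - 34533\right) = \left(-26928 - 11130\right) \left(\left(-56 - 10\right) - 34533\right) = - 38058 \left(\left(-56 - 10\right) - 34533\right) = - 38058 \left(-66 - 34533\right) = \left(-38058\right) \left(-34599\right) = 1316768742$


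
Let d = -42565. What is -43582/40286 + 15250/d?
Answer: -246942933/171477359 ≈ -1.4401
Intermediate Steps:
-43582/40286 + 15250/d = -43582/40286 + 15250/(-42565) = -43582*1/40286 + 15250*(-1/42565) = -21791/20143 - 3050/8513 = -246942933/171477359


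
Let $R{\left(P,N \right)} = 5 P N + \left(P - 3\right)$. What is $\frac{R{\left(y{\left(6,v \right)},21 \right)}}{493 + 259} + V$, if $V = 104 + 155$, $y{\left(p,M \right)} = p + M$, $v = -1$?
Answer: $\frac{195295}{752} \approx 259.7$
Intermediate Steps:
$y{\left(p,M \right)} = M + p$
$R{\left(P,N \right)} = -3 + P + 5 N P$ ($R{\left(P,N \right)} = 5 N P + \left(-3 + P\right) = -3 + P + 5 N P$)
$V = 259$
$\frac{R{\left(y{\left(6,v \right)},21 \right)}}{493 + 259} + V = \frac{-3 + \left(-1 + 6\right) + 5 \cdot 21 \left(-1 + 6\right)}{493 + 259} + 259 = \frac{-3 + 5 + 5 \cdot 21 \cdot 5}{752} + 259 = \left(-3 + 5 + 525\right) \frac{1}{752} + 259 = 527 \cdot \frac{1}{752} + 259 = \frac{527}{752} + 259 = \frac{195295}{752}$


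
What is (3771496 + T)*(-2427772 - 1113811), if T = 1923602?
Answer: -20169662260134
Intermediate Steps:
(3771496 + T)*(-2427772 - 1113811) = (3771496 + 1923602)*(-2427772 - 1113811) = 5695098*(-3541583) = -20169662260134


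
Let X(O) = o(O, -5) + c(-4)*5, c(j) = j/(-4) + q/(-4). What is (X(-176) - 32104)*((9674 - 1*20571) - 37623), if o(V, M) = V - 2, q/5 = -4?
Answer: 1564867040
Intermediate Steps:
q = -20 (q = 5*(-4) = -20)
o(V, M) = -2 + V
c(j) = 5 - j/4 (c(j) = j/(-4) - 20/(-4) = j*(-¼) - 20*(-¼) = -j/4 + 5 = 5 - j/4)
X(O) = 28 + O (X(O) = (-2 + O) + (5 - ¼*(-4))*5 = (-2 + O) + (5 + 1)*5 = (-2 + O) + 6*5 = (-2 + O) + 30 = 28 + O)
(X(-176) - 32104)*((9674 - 1*20571) - 37623) = ((28 - 176) - 32104)*((9674 - 1*20571) - 37623) = (-148 - 32104)*((9674 - 20571) - 37623) = -32252*(-10897 - 37623) = -32252*(-48520) = 1564867040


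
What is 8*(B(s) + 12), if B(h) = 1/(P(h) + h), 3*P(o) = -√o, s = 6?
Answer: 5160/53 + 4*√6/53 ≈ 97.543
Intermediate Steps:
P(o) = -√o/3 (P(o) = (-√o)/3 = -√o/3)
B(h) = 1/(h - √h/3) (B(h) = 1/(-√h/3 + h) = 1/(h - √h/3))
8*(B(s) + 12) = 8*(3/(-√6 + 3*6) + 12) = 8*(3/(-√6 + 18) + 12) = 8*(3/(18 - √6) + 12) = 8*(12 + 3/(18 - √6)) = 96 + 24/(18 - √6)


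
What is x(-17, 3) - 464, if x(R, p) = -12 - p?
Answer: -479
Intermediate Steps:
x(-17, 3) - 464 = (-12 - 1*3) - 464 = (-12 - 3) - 464 = -15 - 464 = -479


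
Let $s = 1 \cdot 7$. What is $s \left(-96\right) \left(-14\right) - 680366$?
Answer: $-670958$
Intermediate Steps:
$s = 7$
$s \left(-96\right) \left(-14\right) - 680366 = 7 \left(-96\right) \left(-14\right) - 680366 = \left(-672\right) \left(-14\right) - 680366 = 9408 - 680366 = -670958$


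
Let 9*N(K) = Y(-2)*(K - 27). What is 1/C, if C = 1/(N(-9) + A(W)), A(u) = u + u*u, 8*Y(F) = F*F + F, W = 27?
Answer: 755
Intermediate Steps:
Y(F) = F/8 + F**2/8 (Y(F) = (F*F + F)/8 = (F**2 + F)/8 = (F + F**2)/8 = F/8 + F**2/8)
A(u) = u + u**2
N(K) = -3/4 + K/36 (N(K) = (((1/8)*(-2)*(1 - 2))*(K - 27))/9 = (((1/8)*(-2)*(-1))*(-27 + K))/9 = ((-27 + K)/4)/9 = (-27/4 + K/4)/9 = -3/4 + K/36)
C = 1/755 (C = 1/((-3/4 + (1/36)*(-9)) + 27*(1 + 27)) = 1/((-3/4 - 1/4) + 27*28) = 1/(-1 + 756) = 1/755 ≈ 0.0013245)
1/C = 1/(1/755) = 755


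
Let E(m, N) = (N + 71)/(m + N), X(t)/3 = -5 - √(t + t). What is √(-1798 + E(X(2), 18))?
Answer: I*√16449/3 ≈ 42.751*I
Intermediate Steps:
X(t) = -15 - 3*√2*√t (X(t) = 3*(-5 - √(t + t)) = 3*(-5 - √(2*t)) = 3*(-5 - √2*√t) = -15 - 3*√2*√t)
E(m, N) = (71 + N)/(N + m)
√(-1798 + E(X(2), 18)) = √(-1798 + (71 + 18)/(18 + (-15 - 3*√2*√2))) = √(-1798 + 89/(18 + (-15 - 6))) = √(-1798 + 89/(18 - 21)) = √(-1798 + 89/(-3)) = √(-1798 - ⅓*89) = √(-1798 - 89/3) = √(-5483/3) = I*√16449/3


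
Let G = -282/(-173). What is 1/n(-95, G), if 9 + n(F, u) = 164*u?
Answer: 173/44691 ≈ 0.0038710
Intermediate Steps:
G = 282/173 (G = -282*(-1/173) = 282/173 ≈ 1.6301)
n(F, u) = -9 + 164*u
1/n(-95, G) = 1/(-9 + 164*(282/173)) = 1/(-9 + 46248/173) = 1/(44691/173) = 173/44691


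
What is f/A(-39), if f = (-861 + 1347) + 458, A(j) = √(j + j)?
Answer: -472*I*√78/39 ≈ -106.89*I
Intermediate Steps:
A(j) = √2*√j (A(j) = √(2*j) = √2*√j)
f = 944 (f = 486 + 458 = 944)
f/A(-39) = 944/((√2*√(-39))) = 944/((√2*(I*√39))) = 944/((I*√78)) = 944*(-I*√78/78) = -472*I*√78/39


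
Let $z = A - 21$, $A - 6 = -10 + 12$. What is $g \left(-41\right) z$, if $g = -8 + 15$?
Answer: $3731$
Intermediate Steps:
$g = 7$
$A = 8$ ($A = 6 + \left(-10 + 12\right) = 6 + 2 = 8$)
$z = -13$ ($z = 8 - 21 = -13$)
$g \left(-41\right) z = 7 \left(-41\right) \left(-13\right) = \left(-287\right) \left(-13\right) = 3731$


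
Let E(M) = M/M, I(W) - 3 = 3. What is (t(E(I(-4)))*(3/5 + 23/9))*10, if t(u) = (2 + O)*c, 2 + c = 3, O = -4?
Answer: -568/9 ≈ -63.111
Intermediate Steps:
I(W) = 6 (I(W) = 3 + 3 = 6)
c = 1 (c = -2 + 3 = 1)
E(M) = 1
t(u) = -2 (t(u) = (2 - 4)*1 = -2*1 = -2)
(t(E(I(-4)))*(3/5 + 23/9))*10 = -2*(3/5 + 23/9)*10 = -2*(3*(⅕) + 23*(⅑))*10 = -2*(⅗ + 23/9)*10 = -2*142/45*10 = -284/45*10 = -568/9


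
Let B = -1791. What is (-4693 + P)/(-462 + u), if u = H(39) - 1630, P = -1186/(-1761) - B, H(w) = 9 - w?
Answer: 2554618/1868421 ≈ 1.3673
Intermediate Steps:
P = 3155137/1761 (P = -1186/(-1761) - 1*(-1791) = -1186*(-1/1761) + 1791 = 1186/1761 + 1791 = 3155137/1761 ≈ 1791.7)
u = -1660 (u = (9 - 1*39) - 1630 = (9 - 39) - 1630 = -30 - 1630 = -1660)
(-4693 + P)/(-462 + u) = (-4693 + 3155137/1761)/(-462 - 1660) = -5109236/1761/(-2122) = -5109236/1761*(-1/2122) = 2554618/1868421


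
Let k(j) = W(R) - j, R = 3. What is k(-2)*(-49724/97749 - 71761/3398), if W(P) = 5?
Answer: -50284696987/332151102 ≈ -151.39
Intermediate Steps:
k(j) = 5 - j
k(-2)*(-49724/97749 - 71761/3398) = (5 - 1*(-2))*(-49724/97749 - 71761/3398) = (5 + 2)*(-49724*1/97749 - 71761*1/3398) = 7*(-49724/97749 - 71761/3398) = 7*(-7183528141/332151102) = -50284696987/332151102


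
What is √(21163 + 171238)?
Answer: √192401 ≈ 438.64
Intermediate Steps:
√(21163 + 171238) = √192401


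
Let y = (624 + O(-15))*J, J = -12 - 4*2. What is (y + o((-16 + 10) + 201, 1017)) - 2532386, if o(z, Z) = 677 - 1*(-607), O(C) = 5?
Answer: -2543682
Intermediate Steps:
J = -20 (J = -12 - 8 = -20)
o(z, Z) = 1284 (o(z, Z) = 677 + 607 = 1284)
y = -12580 (y = (624 + 5)*(-20) = 629*(-20) = -12580)
(y + o((-16 + 10) + 201, 1017)) - 2532386 = (-12580 + 1284) - 2532386 = -11296 - 2532386 = -2543682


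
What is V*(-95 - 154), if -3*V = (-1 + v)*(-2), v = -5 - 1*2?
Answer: 1328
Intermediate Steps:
v = -7 (v = -5 - 2 = -7)
V = -16/3 (V = -(-1 - 7)*(-2)/3 = -(-8)*(-2)/3 = -⅓*16 = -16/3 ≈ -5.3333)
V*(-95 - 154) = -16*(-95 - 154)/3 = -16/3*(-249) = 1328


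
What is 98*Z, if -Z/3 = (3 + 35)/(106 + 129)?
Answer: -11172/235 ≈ -47.540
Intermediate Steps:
Z = -114/235 (Z = -3*(3 + 35)/(106 + 129) = -114/235 ≈ -0.48511)
98*Z = 98*(-114/235) = -11172/235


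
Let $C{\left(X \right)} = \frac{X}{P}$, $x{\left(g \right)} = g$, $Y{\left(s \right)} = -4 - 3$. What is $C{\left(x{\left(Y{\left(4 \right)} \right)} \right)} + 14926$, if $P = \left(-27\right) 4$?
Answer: $\frac{1612015}{108} \approx 14926.0$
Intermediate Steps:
$Y{\left(s \right)} = -7$ ($Y{\left(s \right)} = -4 - 3 = -7$)
$P = -108$
$C{\left(X \right)} = - \frac{X}{108}$ ($C{\left(X \right)} = \frac{X}{-108} = X \left(- \frac{1}{108}\right) = - \frac{X}{108}$)
$C{\left(x{\left(Y{\left(4 \right)} \right)} \right)} + 14926 = \left(- \frac{1}{108}\right) \left(-7\right) + 14926 = \frac{7}{108} + 14926 = \frac{1612015}{108}$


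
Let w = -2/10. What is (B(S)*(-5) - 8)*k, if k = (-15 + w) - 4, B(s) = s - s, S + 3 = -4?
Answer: 768/5 ≈ 153.60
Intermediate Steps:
S = -7 (S = -3 - 4 = -7)
w = -⅕ (w = -2*⅒ = -⅕ ≈ -0.20000)
B(s) = 0
k = -96/5 (k = (-15 - ⅕) - 4 = -76/5 - 4 = -96/5 ≈ -19.200)
(B(S)*(-5) - 8)*k = (0*(-5) - 8)*(-96/5) = (0 - 8)*(-96/5) = -8*(-96/5) = 768/5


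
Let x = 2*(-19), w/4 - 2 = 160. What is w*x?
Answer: -24624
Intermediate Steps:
w = 648 (w = 8 + 4*160 = 8 + 640 = 648)
x = -38
w*x = 648*(-38) = -24624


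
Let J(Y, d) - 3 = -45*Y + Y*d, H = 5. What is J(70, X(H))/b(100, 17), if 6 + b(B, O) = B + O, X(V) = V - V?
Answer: -1049/37 ≈ -28.351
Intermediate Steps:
X(V) = 0
J(Y, d) = 3 - 45*Y + Y*d (J(Y, d) = 3 + (-45*Y + Y*d) = 3 - 45*Y + Y*d)
b(B, O) = -6 + B + O (b(B, O) = -6 + (B + O) = -6 + B + O)
J(70, X(H))/b(100, 17) = (3 - 45*70 + 70*0)/(-6 + 100 + 17) = (3 - 3150 + 0)/111 = -3147*1/111 = -1049/37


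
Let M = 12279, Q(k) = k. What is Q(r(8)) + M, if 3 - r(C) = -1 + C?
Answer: 12275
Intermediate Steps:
r(C) = 4 - C (r(C) = 3 - (-1 + C) = 3 + (1 - C) = 4 - C)
Q(r(8)) + M = (4 - 1*8) + 12279 = (4 - 8) + 12279 = -4 + 12279 = 12275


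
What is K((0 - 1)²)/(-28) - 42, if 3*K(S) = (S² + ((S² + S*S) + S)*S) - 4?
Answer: -42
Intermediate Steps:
K(S) = -4/3 + S²/3 + S*(S + 2*S²)/3 (K(S) = ((S² + ((S² + S*S) + S)*S) - 4)/3 = ((S² + ((S² + S²) + S)*S) - 4)/3 = ((S² + (2*S² + S)*S) - 4)/3 = ((S² + (S + 2*S²)*S) - 4)/3 = ((S² + S*(S + 2*S²)) - 4)/3 = (-4 + S² + S*(S + 2*S²))/3 = -4/3 + S²/3 + S*(S + 2*S²)/3)
K((0 - 1)²)/(-28) - 42 = (-4/3 + 2*((0 - 1)²)²/3 + 2*((0 - 1)²)³/3)/(-28) - 42 = (-4/3 + 2*((-1)²)²/3 + 2*((-1)²)³/3)*(-1/28) - 42 = (-4/3 + (⅔)*1² + (⅔)*1³)*(-1/28) - 42 = (-4/3 + (⅔)*1 + (⅔)*1)*(-1/28) - 42 = (-4/3 + ⅔ + ⅔)*(-1/28) - 42 = 0*(-1/28) - 42 = 0 - 42 = -42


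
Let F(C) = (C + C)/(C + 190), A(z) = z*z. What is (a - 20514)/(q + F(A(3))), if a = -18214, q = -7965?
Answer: 7706872/1585017 ≈ 4.8623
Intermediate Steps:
A(z) = z²
F(C) = 2*C/(190 + C) (F(C) = (2*C)/(190 + C) = 2*C/(190 + C))
(a - 20514)/(q + F(A(3))) = (-18214 - 20514)/(-7965 + 2*3²/(190 + 3²)) = -38728/(-7965 + 2*9/(190 + 9)) = -38728/(-7965 + 2*9/199) = -38728/(-7965 + 2*9*(1/199)) = -38728/(-7965 + 18/199) = -38728/(-1585017/199) = -38728*(-199/1585017) = 7706872/1585017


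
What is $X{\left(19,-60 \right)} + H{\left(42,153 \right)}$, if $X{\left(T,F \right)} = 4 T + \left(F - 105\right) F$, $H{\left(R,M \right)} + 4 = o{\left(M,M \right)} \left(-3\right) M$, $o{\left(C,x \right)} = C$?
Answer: $-60255$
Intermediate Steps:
$H{\left(R,M \right)} = -4 - 3 M^{2}$ ($H{\left(R,M \right)} = -4 + M \left(-3\right) M = -4 + - 3 M M = -4 - 3 M^{2}$)
$X{\left(T,F \right)} = 4 T + F \left(-105 + F\right)$ ($X{\left(T,F \right)} = 4 T + \left(-105 + F\right) F = 4 T + F \left(-105 + F\right)$)
$X{\left(19,-60 \right)} + H{\left(42,153 \right)} = \left(\left(-60\right)^{2} - -6300 + 4 \cdot 19\right) - \left(4 + 3 \cdot 153^{2}\right) = \left(3600 + 6300 + 76\right) - 70231 = 9976 - 70231 = -60255$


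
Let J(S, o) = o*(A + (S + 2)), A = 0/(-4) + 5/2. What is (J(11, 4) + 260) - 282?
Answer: 40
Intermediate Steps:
A = 5/2 (A = 0*(-1/4) + 5*(1/2) = 0 + 5/2 = 5/2 ≈ 2.5000)
J(S, o) = o*(9/2 + S) (J(S, o) = o*(5/2 + (S + 2)) = o*(5/2 + (2 + S)) = o*(9/2 + S))
(J(11, 4) + 260) - 282 = ((1/2)*4*(9 + 2*11) + 260) - 282 = ((1/2)*4*(9 + 22) + 260) - 282 = ((1/2)*4*31 + 260) - 282 = (62 + 260) - 282 = 322 - 282 = 40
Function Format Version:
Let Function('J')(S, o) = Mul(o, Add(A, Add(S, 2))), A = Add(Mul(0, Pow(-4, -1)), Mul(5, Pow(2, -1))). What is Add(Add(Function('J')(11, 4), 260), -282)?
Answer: 40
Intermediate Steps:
A = Rational(5, 2) (A = Add(Mul(0, Rational(-1, 4)), Mul(5, Rational(1, 2))) = Add(0, Rational(5, 2)) = Rational(5, 2) ≈ 2.5000)
Function('J')(S, o) = Mul(o, Add(Rational(9, 2), S)) (Function('J')(S, o) = Mul(o, Add(Rational(5, 2), Add(S, 2))) = Mul(o, Add(Rational(5, 2), Add(2, S))) = Mul(o, Add(Rational(9, 2), S)))
Add(Add(Function('J')(11, 4), 260), -282) = Add(Add(Mul(Rational(1, 2), 4, Add(9, Mul(2, 11))), 260), -282) = Add(Add(Mul(Rational(1, 2), 4, Add(9, 22)), 260), -282) = Add(Add(Mul(Rational(1, 2), 4, 31), 260), -282) = Add(Add(62, 260), -282) = Add(322, -282) = 40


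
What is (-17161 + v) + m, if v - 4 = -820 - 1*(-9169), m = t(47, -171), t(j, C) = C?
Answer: -8979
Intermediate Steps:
m = -171
v = 8353 (v = 4 + (-820 - 1*(-9169)) = 4 + (-820 + 9169) = 4 + 8349 = 8353)
(-17161 + v) + m = (-17161 + 8353) - 171 = -8808 - 171 = -8979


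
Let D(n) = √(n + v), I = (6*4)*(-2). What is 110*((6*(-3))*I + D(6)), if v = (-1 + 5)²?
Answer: 95040 + 110*√22 ≈ 95556.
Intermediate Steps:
I = -48 (I = 24*(-2) = -48)
v = 16 (v = 4² = 16)
D(n) = √(16 + n) (D(n) = √(n + 16) = √(16 + n))
110*((6*(-3))*I + D(6)) = 110*((6*(-3))*(-48) + √(16 + 6)) = 110*(-18*(-48) + √22) = 110*(864 + √22) = 95040 + 110*√22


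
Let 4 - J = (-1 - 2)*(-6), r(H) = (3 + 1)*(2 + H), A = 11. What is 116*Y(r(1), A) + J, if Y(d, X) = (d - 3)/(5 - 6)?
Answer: -1058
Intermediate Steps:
r(H) = 8 + 4*H (r(H) = 4*(2 + H) = 8 + 4*H)
Y(d, X) = 3 - d (Y(d, X) = (-3 + d)/(-1) = (-3 + d)*(-1) = 3 - d)
J = -14 (J = 4 - (-1 - 2)*(-6) = 4 - (-3)*(-6) = 4 - 1*18 = 4 - 18 = -14)
116*Y(r(1), A) + J = 116*(3 - (8 + 4*1)) - 14 = 116*(3 - (8 + 4)) - 14 = 116*(3 - 1*12) - 14 = 116*(3 - 12) - 14 = 116*(-9) - 14 = -1044 - 14 = -1058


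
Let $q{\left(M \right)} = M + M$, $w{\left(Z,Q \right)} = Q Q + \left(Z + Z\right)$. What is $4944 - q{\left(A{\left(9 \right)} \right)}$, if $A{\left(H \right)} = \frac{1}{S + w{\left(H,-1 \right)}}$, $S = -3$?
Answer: $\frac{39551}{8} \approx 4943.9$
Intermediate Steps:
$w{\left(Z,Q \right)} = Q^{2} + 2 Z$
$A{\left(H \right)} = \frac{1}{-2 + 2 H}$ ($A{\left(H \right)} = \frac{1}{-3 + \left(\left(-1\right)^{2} + 2 H\right)} = \frac{1}{-3 + \left(1 + 2 H\right)} = \frac{1}{-2 + 2 H}$)
$q{\left(M \right)} = 2 M$
$4944 - q{\left(A{\left(9 \right)} \right)} = 4944 - 2 \frac{1}{2 \left(-1 + 9\right)} = 4944 - 2 \frac{1}{2 \cdot 8} = 4944 - 2 \cdot \frac{1}{2} \cdot \frac{1}{8} = 4944 - 2 \cdot \frac{1}{16} = 4944 - \frac{1}{8} = \frac{39551}{8}$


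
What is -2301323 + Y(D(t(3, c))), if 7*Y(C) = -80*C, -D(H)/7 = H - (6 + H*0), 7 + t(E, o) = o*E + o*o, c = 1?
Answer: -2302043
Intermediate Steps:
t(E, o) = -7 + o² + E*o (t(E, o) = -7 + (o*E + o*o) = -7 + (E*o + o²) = -7 + (o² + E*o) = -7 + o² + E*o)
D(H) = 42 - 7*H (D(H) = -7*(H - (6 + H*0)) = -7*(H - (6 + 0)) = -7*(H - 1*6) = -7*(H - 6) = -7*(-6 + H) = 42 - 7*H)
Y(C) = -80*C/7 (Y(C) = (-80*C)/7 = -80*C/7)
-2301323 + Y(D(t(3, c))) = -2301323 - 80*(42 - 7*(-7 + 1² + 3*1))/7 = -2301323 - 80*(42 - 7*(-7 + 1 + 3))/7 = -2301323 - 80*(42 - 7*(-3))/7 = -2301323 - 80*(42 + 21)/7 = -2301323 - 80/7*63 = -2301323 - 720 = -2302043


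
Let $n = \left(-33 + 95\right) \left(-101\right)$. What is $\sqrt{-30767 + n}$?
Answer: $i \sqrt{37029} \approx 192.43 i$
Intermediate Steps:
$n = -6262$ ($n = 62 \left(-101\right) = -6262$)
$\sqrt{-30767 + n} = \sqrt{-30767 - 6262} = \sqrt{-37029} = i \sqrt{37029}$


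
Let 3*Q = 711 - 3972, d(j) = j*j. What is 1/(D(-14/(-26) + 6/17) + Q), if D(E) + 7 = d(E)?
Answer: -48841/53393245 ≈ -0.00091474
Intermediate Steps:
d(j) = j²
D(E) = -7 + E²
Q = -1087 (Q = (711 - 3972)/3 = (⅓)*(-3261) = -1087)
1/(D(-14/(-26) + 6/17) + Q) = 1/((-7 + (-14/(-26) + 6/17)²) - 1087) = 1/((-7 + (-14*(-1/26) + 6*(1/17))²) - 1087) = 1/((-7 + (7/13 + 6/17)²) - 1087) = 1/((-7 + (197/221)²) - 1087) = 1/((-7 + 38809/48841) - 1087) = 1/(-303078/48841 - 1087) = 1/(-53393245/48841) = -48841/53393245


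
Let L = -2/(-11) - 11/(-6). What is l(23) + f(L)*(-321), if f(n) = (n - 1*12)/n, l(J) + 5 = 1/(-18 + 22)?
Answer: 843629/532 ≈ 1585.8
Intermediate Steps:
L = 133/66 (L = -2*(-1/11) - 11*(-⅙) = 2/11 + 11/6 = 133/66 ≈ 2.0152)
l(J) = -19/4 (l(J) = -5 + 1/(-18 + 22) = -5 + 1/4 = -5 + ¼ = -19/4)
f(n) = (-12 + n)/n (f(n) = (n - 12)/n = (-12 + n)/n)
l(23) + f(L)*(-321) = -19/4 + ((-12 + 133/66)/(133/66))*(-321) = -19/4 + ((66/133)*(-659/66))*(-321) = -19/4 - 659/133*(-321) = -19/4 + 211539/133 = 843629/532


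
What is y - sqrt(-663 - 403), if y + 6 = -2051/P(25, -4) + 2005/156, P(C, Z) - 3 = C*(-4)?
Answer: 423649/15132 - I*sqrt(1066) ≈ 27.997 - 32.65*I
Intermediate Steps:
P(C, Z) = 3 - 4*C (P(C, Z) = 3 + C*(-4) = 3 - 4*C)
y = 423649/15132 (y = -6 + (-2051/(3 - 4*25) + 2005/156) = -6 + (-2051/(3 - 100) + 2005*(1/156)) = -6 + (-2051/(-97) + 2005/156) = -6 + (-2051*(-1/97) + 2005/156) = -6 + (2051/97 + 2005/156) = -6 + 514441/15132 = 423649/15132 ≈ 27.997)
y - sqrt(-663 - 403) = 423649/15132 - sqrt(-663 - 403) = 423649/15132 - sqrt(-1066) = 423649/15132 - I*sqrt(1066)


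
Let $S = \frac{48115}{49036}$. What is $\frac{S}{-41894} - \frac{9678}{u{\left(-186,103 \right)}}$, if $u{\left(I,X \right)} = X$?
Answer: $- \frac{19881657628597}{211594360952} \approx -93.961$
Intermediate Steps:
$S = \frac{48115}{49036}$ ($S = 48115 \cdot \frac{1}{49036} = \frac{48115}{49036} \approx 0.98122$)
$\frac{S}{-41894} - \frac{9678}{u{\left(-186,103 \right)}} = \frac{48115}{49036 \left(-41894\right)} - \frac{9678}{103} = \frac{48115}{49036} \left(- \frac{1}{41894}\right) - \frac{9678}{103} = - \frac{48115}{2054314184} - \frac{9678}{103} = - \frac{19881657628597}{211594360952}$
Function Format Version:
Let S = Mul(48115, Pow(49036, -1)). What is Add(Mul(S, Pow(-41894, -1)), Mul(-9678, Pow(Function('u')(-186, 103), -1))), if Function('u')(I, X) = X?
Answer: Rational(-19881657628597, 211594360952) ≈ -93.961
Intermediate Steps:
S = Rational(48115, 49036) (S = Mul(48115, Rational(1, 49036)) = Rational(48115, 49036) ≈ 0.98122)
Add(Mul(S, Pow(-41894, -1)), Mul(-9678, Pow(Function('u')(-186, 103), -1))) = Add(Mul(Rational(48115, 49036), Pow(-41894, -1)), Mul(-9678, Pow(103, -1))) = Add(Mul(Rational(48115, 49036), Rational(-1, 41894)), Mul(-9678, Rational(1, 103))) = Add(Rational(-48115, 2054314184), Rational(-9678, 103)) = Rational(-19881657628597, 211594360952)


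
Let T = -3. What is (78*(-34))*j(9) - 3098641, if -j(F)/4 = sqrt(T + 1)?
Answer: -3098641 + 10608*I*sqrt(2) ≈ -3.0986e+6 + 15002.0*I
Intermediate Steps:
j(F) = -4*I*sqrt(2) (j(F) = -4*sqrt(-3 + 1) = -4*I*sqrt(2))
(78*(-34))*j(9) - 3098641 = (78*(-34))*(-4*I*sqrt(2)) - 3098641 = -(-10608)*I*sqrt(2) - 3098641 = 10608*I*sqrt(2) - 3098641 = -3098641 + 10608*I*sqrt(2)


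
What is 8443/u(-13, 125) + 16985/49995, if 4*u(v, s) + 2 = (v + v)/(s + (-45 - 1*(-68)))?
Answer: -24988233955/1609839 ≈ -15522.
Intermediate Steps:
u(v, s) = -½ + v/(2*(23 + s)) (u(v, s) = -½ + ((v + v)/(s + (-45 - 1*(-68))))/4 = -½ + ((2*v)/(s + (-45 + 68)))/4 = -½ + ((2*v)/(s + 23))/4 = -½ + ((2*v)/(23 + s))/4 = -½ + (2*v/(23 + s))/4 = -½ + v/(2*(23 + s)))
8443/u(-13, 125) + 16985/49995 = 8443/(((-23 - 13 - 1*125)/(2*(23 + 125)))) + 16985/49995 = 8443/(((½)*(-23 - 13 - 125)/148)) + 16985*(1/49995) = 8443/(((½)*(1/148)*(-161))) + 3397/9999 = 8443/(-161/296) + 3397/9999 = 8443*(-296/161) + 3397/9999 = -2499128/161 + 3397/9999 = -24988233955/1609839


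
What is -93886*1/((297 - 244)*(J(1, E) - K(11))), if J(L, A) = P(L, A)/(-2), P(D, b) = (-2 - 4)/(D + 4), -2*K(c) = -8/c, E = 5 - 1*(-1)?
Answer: -397210/53 ≈ -7494.5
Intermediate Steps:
E = 6 (E = 5 + 1 = 6)
K(c) = 4/c (K(c) = -(-4)/c = 4/c)
P(D, b) = -6/(4 + D)
J(L, A) = 3/(4 + L) (J(L, A) = -6/(4 + L)/(-2) = -6/(4 + L)*(-1/2) = 3/(4 + L))
-93886*1/((297 - 244)*(J(1, E) - K(11))) = -93886*1/((297 - 244)*(3/(4 + 1) - 4/11)) = -93886*1/(53*(3/5 - 4/11)) = -93886/((13/55)*53) = -93886/689/55 = -93886*55/689 = -397210/53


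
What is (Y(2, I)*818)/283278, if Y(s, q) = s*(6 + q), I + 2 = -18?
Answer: -11452/141639 ≈ -0.080853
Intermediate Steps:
I = -20 (I = -2 - 18 = -20)
(Y(2, I)*818)/283278 = ((2*(6 - 20))*818)/283278 = ((2*(-14))*818)*(1/283278) = -28*818*(1/283278) = -22904*1/283278 = -11452/141639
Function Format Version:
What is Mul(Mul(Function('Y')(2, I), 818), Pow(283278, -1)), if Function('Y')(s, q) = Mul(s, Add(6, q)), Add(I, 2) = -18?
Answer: Rational(-11452, 141639) ≈ -0.080853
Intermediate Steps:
I = -20 (I = Add(-2, -18) = -20)
Mul(Mul(Function('Y')(2, I), 818), Pow(283278, -1)) = Mul(Mul(Mul(2, Add(6, -20)), 818), Pow(283278, -1)) = Mul(Mul(Mul(2, -14), 818), Rational(1, 283278)) = Mul(Mul(-28, 818), Rational(1, 283278)) = Mul(-22904, Rational(1, 283278)) = Rational(-11452, 141639)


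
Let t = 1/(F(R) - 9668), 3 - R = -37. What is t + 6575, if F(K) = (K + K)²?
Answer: 21487099/3268 ≈ 6575.0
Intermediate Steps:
R = 40 (R = 3 - 1*(-37) = 3 + 37 = 40)
F(K) = 4*K² (F(K) = (2*K)² = 4*K²)
t = -1/3268 (t = 1/(4*40² - 9668) = 1/(4*1600 - 9668) = 1/(6400 - 9668) = 1/(-3268) = -1/3268 ≈ -0.00030600)
t + 6575 = -1/3268 + 6575 = 21487099/3268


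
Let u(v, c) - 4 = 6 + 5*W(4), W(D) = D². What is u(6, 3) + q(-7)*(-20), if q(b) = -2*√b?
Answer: 90 + 40*I*√7 ≈ 90.0 + 105.83*I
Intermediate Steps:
u(v, c) = 90 (u(v, c) = 4 + (6 + 5*4²) = 4 + (6 + 5*16) = 4 + (6 + 80) = 4 + 86 = 90)
u(6, 3) + q(-7)*(-20) = 90 - 2*I*√7*(-20) = 90 + 40*I*√7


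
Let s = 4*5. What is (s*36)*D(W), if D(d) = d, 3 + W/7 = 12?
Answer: 45360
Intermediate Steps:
s = 20
W = 63 (W = -21 + 7*12 = -21 + 84 = 63)
(s*36)*D(W) = (20*36)*63 = 720*63 = 45360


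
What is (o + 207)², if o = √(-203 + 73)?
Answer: (207 + I*√130)² ≈ 42719.0 + 4720.3*I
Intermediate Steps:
o = I*√130 (o = √(-130) = I*√130 ≈ 11.402*I)
(o + 207)² = (I*√130 + 207)² = (207 + I*√130)²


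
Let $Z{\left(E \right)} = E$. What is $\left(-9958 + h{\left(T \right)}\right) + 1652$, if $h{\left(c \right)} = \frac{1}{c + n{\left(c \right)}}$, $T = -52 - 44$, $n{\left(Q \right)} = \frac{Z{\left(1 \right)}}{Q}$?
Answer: $- \frac{76556498}{9217} \approx -8306.0$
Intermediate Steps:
$n{\left(Q \right)} = \frac{1}{Q}$ ($n{\left(Q \right)} = 1 \frac{1}{Q} = \frac{1}{Q}$)
$T = -96$ ($T = -52 - 44 = -96$)
$h{\left(c \right)} = \frac{1}{c + \frac{1}{c}}$
$\left(-9958 + h{\left(T \right)}\right) + 1652 = \left(-9958 - \frac{96}{1 + \left(-96\right)^{2}}\right) + 1652 = \left(-9958 - \frac{96}{1 + 9216}\right) + 1652 = \left(-9958 - \frac{96}{9217}\right) + 1652 = - \frac{91782982}{9217} + 1652 = - \frac{76556498}{9217}$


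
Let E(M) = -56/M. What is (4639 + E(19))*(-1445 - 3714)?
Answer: -454430515/19 ≈ -2.3917e+7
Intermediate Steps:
(4639 + E(19))*(-1445 - 3714) = (4639 - 56/19)*(-1445 - 3714) = (4639 - 56*1/19)*(-5159) = (4639 - 56/19)*(-5159) = (88085/19)*(-5159) = -454430515/19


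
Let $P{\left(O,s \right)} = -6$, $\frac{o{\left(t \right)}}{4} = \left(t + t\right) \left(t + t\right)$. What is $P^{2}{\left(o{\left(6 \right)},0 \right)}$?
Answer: $36$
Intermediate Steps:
$o{\left(t \right)} = 16 t^{2}$ ($o{\left(t \right)} = 4 \left(t + t\right) \left(t + t\right) = 4 \cdot 2 t 2 t = 4 \cdot 4 t^{2} = 16 t^{2}$)
$P^{2}{\left(o{\left(6 \right)},0 \right)} = \left(-6\right)^{2} = 36$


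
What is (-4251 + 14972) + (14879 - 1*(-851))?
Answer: 26451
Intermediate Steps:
(-4251 + 14972) + (14879 - 1*(-851)) = 10721 + (14879 + 851) = 10721 + 15730 = 26451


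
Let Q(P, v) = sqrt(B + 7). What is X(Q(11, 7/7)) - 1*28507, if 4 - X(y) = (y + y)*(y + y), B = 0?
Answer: -28531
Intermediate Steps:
Q(P, v) = sqrt(7) (Q(P, v) = sqrt(0 + 7) = sqrt(7))
X(y) = 4 - 4*y**2 (X(y) = 4 - (y + y)*(y + y) = 4 - 2*y*2*y = 4 - 4*y**2)
X(Q(11, 7/7)) - 1*28507 = (4 - 4*(sqrt(7))**2) - 1*28507 = (4 - 4*7) - 28507 = (4 - 28) - 28507 = -24 - 28507 = -28531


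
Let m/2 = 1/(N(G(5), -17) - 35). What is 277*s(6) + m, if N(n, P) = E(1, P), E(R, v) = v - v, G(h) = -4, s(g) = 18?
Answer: 174508/35 ≈ 4985.9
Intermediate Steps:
E(R, v) = 0
N(n, P) = 0
m = -2/35 (m = 2/(0 - 35) = 2/(-35) = 2*(-1/35) = -2/35 ≈ -0.057143)
277*s(6) + m = 277*18 - 2/35 = 4986 - 2/35 = 174508/35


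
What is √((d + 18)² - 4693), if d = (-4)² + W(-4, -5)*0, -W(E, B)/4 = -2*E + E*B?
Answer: 3*I*√393 ≈ 59.473*I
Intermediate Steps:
W(E, B) = 8*E - 4*B*E (W(E, B) = -4*(-2*E + E*B) = -4*(-2*E + B*E) = 8*E - 4*B*E)
d = 16 (d = (-4)² + (4*(-4)*(2 - 1*(-5)))*0 = 16 + (4*(-4)*(2 + 5))*0 = 16 + (4*(-4)*7)*0 = 16 - 112*0 = 16 + 0 = 16)
√((d + 18)² - 4693) = √((16 + 18)² - 4693) = √(34² - 4693) = √(1156 - 4693) = √(-3537) = 3*I*√393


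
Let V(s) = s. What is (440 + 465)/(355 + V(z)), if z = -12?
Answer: 905/343 ≈ 2.6385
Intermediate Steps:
(440 + 465)/(355 + V(z)) = (440 + 465)/(355 - 12) = 905/343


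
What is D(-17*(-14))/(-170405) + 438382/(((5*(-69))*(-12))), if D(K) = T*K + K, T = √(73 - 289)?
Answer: 7470149939/70547670 - 1428*I*√6/170405 ≈ 105.89 - 0.020527*I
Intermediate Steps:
T = 6*I*√6 (T = √(-216) = 6*I*√6 ≈ 14.697*I)
D(K) = K + 6*I*K*√6 (D(K) = (6*I*√6)*K + K = 6*I*K*√6 + K = K + 6*I*K*√6)
D(-17*(-14))/(-170405) + 438382/(((5*(-69))*(-12))) = ((-17*(-14))*(1 + 6*I*√6))/(-170405) + 438382/(((5*(-69))*(-12))) = (238*(1 + 6*I*√6))*(-1/170405) + 438382/((-345*(-12))) = (238 + 1428*I*√6)*(-1/170405) + 438382/4140 = (-238/170405 - 1428*I*√6/170405) + 438382*(1/4140) = (-238/170405 - 1428*I*√6/170405) + 219191/2070 = 7470149939/70547670 - 1428*I*√6/170405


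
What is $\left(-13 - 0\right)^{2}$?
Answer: $169$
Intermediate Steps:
$\left(-13 - 0\right)^{2} = \left(-13 + 0\right)^{2} = \left(-13\right)^{2} = 169$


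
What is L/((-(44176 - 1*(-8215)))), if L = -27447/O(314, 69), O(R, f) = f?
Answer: 9149/1204993 ≈ 0.0075926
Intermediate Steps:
L = -9149/23 (L = -27447/69 = -27447*1/69 = -9149/23 ≈ -397.78)
L/((-(44176 - 1*(-8215)))) = -9149*(-1/(44176 - 1*(-8215)))/23 = -9149*(-1/(44176 + 8215))/23 = -9149/(23*((-1*52391))) = -9149/23/(-52391) = -9149/23*(-1/52391) = 9149/1204993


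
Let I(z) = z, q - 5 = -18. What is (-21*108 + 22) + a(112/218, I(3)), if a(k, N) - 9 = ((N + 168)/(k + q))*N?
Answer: -3100474/1361 ≈ -2278.1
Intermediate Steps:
q = -13 (q = 5 - 18 = -13)
a(k, N) = 9 + N*(168 + N)/(-13 + k) (a(k, N) = 9 + ((N + 168)/(k - 13))*N = 9 + ((168 + N)/(-13 + k))*N = 9 + N*(168 + N)/(-13 + k))
(-21*108 + 22) + a(112/218, I(3)) = (-21*108 + 22) + (-117 + 3**2 + 9*(112/218) + 168*3)/(-13 + 112/218) = (-2268 + 22) + (-117 + 9 + 9*(112*(1/218)) + 504)/(-13 + 112*(1/218)) = -2246 + (-117 + 9 + 9*(56/109) + 504)/(-13 + 56/109) = -2246 + (-117 + 9 + 504/109 + 504)/(-1361/109) = -2246 - 109/1361*43668/109 = -2246 - 43668/1361 = -3100474/1361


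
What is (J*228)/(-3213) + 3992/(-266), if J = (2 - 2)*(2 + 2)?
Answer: -1996/133 ≈ -15.008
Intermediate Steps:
J = 0 (J = 0*4 = 0)
(J*228)/(-3213) + 3992/(-266) = (0*228)/(-3213) + 3992/(-266) = 0*(-1/3213) + 3992*(-1/266) = 0 - 1996/133 = -1996/133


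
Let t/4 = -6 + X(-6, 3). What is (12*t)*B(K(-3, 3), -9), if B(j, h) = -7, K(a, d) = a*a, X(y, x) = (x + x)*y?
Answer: 14112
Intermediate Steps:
X(y, x) = 2*x*y (X(y, x) = (2*x)*y = 2*x*y)
K(a, d) = a²
t = -168 (t = 4*(-6 + 2*3*(-6)) = 4*(-6 - 36) = 4*(-42) = -168)
(12*t)*B(K(-3, 3), -9) = (12*(-168))*(-7) = -2016*(-7) = 14112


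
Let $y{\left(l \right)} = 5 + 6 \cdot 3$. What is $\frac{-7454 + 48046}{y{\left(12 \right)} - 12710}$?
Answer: $- \frac{40592}{12687} \approx -3.1995$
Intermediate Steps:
$y{\left(l \right)} = 23$ ($y{\left(l \right)} = 5 + 18 = 23$)
$\frac{-7454 + 48046}{y{\left(12 \right)} - 12710} = \frac{-7454 + 48046}{23 - 12710} = \frac{40592}{-12687} = 40592 \left(- \frac{1}{12687}\right) = - \frac{40592}{12687}$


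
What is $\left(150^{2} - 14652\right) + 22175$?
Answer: $30023$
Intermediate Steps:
$\left(150^{2} - 14652\right) + 22175 = \left(22500 - 14652\right) + 22175 = 7848 + 22175 = 30023$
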